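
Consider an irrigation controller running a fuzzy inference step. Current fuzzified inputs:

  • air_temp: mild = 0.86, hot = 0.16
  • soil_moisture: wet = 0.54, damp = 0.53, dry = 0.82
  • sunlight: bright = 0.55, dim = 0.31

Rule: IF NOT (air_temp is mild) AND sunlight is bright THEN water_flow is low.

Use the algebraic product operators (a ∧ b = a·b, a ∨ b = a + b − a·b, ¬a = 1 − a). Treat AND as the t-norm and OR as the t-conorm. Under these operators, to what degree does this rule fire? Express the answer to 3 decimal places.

firing strength: ¬mild=1−0.86=0.14, bright=0.55; AND[a·b] → w = 0.0770

0.077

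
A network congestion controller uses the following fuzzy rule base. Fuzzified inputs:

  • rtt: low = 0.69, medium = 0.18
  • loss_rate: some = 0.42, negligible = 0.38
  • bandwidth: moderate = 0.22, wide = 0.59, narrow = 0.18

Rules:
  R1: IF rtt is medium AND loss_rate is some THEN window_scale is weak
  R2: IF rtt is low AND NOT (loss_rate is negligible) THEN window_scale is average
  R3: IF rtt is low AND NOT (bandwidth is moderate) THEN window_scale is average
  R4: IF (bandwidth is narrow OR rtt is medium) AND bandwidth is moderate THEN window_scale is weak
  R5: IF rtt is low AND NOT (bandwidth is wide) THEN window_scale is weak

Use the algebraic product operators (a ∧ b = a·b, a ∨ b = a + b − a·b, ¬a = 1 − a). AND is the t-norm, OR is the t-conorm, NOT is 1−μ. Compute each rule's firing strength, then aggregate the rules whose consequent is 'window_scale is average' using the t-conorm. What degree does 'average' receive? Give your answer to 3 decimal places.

R1: medium=0.18, some=0.42; AND[a·b] → w = 0.0756
R2: low=0.69, ¬negligible=1−0.38=0.62; AND[a·b] → w = 0.4278
R3: low=0.69, ¬moderate=1−0.22=0.78; AND[a·b] → w = 0.5382
R4: (narrow=0.18 OR medium=0.18) = 0.3276; AND[a·b] with moderate=0.22 → w = 0.0721
R5: low=0.69, ¬wide=1−0.59=0.41; AND[a·b] → w = 0.2829
Rules with consequent 'average': {R2, R3} → strengths 0.4278, 0.5382
Aggregate via t-conorm [a + b − a·b]: 0.7358

0.736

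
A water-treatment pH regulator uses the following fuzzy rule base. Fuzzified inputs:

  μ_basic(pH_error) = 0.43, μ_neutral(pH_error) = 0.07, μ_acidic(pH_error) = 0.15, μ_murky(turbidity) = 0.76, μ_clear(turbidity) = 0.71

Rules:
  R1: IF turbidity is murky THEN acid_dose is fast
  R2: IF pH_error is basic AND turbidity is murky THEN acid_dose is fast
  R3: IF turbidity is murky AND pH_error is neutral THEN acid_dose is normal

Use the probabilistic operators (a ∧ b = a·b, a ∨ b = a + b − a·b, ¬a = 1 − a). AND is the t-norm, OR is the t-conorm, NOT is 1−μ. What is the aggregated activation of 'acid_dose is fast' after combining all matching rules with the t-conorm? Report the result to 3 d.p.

R1: murky=0.76 → w = 0.7600
R2: basic=0.43, murky=0.76; AND[a·b] → w = 0.3268
R3: murky=0.76, neutral=0.07; AND[a·b] → w = 0.0532
Rules with consequent 'fast': {R1, R2} → strengths 0.7600, 0.3268
Aggregate via t-conorm [a + b − a·b]: 0.8384

0.838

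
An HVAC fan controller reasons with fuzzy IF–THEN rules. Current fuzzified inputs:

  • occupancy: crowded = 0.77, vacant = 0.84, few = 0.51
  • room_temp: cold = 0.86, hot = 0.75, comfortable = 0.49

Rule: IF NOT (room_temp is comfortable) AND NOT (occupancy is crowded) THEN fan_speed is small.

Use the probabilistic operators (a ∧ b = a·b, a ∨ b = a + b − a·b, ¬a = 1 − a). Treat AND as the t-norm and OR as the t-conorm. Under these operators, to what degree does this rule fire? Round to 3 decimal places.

firing strength: ¬comfortable=1−0.49=0.51, ¬crowded=1−0.77=0.23; AND[a·b] → w = 0.1173

0.117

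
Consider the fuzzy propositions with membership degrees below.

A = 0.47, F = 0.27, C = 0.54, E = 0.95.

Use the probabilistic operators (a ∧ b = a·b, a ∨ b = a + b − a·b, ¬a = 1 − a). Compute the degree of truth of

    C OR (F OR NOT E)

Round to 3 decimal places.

0.681

NOT E = 1 − 0.9500 = 0.0500
F OR NOT E = a + b − a·b on (0.2700, 0.0500) = 0.3065
C OR (F OR NOT E) = a + b − a·b on (0.5400, 0.3065) = 0.6810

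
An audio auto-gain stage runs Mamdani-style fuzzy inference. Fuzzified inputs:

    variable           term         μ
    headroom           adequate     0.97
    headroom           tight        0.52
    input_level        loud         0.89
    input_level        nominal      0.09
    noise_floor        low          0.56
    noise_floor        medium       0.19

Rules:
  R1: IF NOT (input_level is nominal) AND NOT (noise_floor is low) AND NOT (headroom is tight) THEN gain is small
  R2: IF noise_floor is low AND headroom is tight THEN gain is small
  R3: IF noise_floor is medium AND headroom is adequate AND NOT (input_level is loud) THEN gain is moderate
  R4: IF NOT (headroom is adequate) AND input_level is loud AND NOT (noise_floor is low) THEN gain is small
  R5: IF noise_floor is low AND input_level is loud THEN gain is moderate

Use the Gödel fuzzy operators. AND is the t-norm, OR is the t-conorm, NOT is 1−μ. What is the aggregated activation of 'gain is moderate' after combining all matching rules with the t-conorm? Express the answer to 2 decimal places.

0.56

R1: ¬nominal=1−0.09=0.91, ¬low=1−0.56=0.44, ¬tight=1−0.52=0.48; AND[min(a, b)] → w = 0.44
R2: low=0.56, tight=0.52; AND[min(a, b)] → w = 0.52
R3: medium=0.19, adequate=0.97, ¬loud=1−0.89=0.11; AND[min(a, b)] → w = 0.11
R4: ¬adequate=1−0.97=0.03, loud=0.89, ¬low=1−0.56=0.44; AND[min(a, b)] → w = 0.03
R5: low=0.56, loud=0.89; AND[min(a, b)] → w = 0.56
Rules with consequent 'moderate': {R3, R5} → strengths 0.11, 0.56
Aggregate via t-conorm [max(a, b)]: 0.56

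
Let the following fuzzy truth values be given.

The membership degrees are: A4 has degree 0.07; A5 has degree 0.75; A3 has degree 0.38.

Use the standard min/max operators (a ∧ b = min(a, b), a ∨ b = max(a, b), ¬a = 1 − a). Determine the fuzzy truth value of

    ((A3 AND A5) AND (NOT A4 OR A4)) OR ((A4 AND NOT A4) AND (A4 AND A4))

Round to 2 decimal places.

0.38

A3 AND A5 = min(a, b) on (0.38, 0.75) = 0.38
NOT A4 = 1 − 0.07 = 0.93
NOT A4 OR A4 = max(a, b) on (0.93, 0.07) = 0.93
(A3 AND A5) AND (NOT A4 OR A4) = min(a, b) on (0.38, 0.93) = 0.38
NOT A4 = 1 − 0.07 = 0.93
A4 AND NOT A4 = min(a, b) on (0.07, 0.93) = 0.07
A4 AND A4 = min(a, b) on (0.07, 0.07) = 0.07
(A4 AND NOT A4) AND (A4 AND A4) = min(a, b) on (0.07, 0.07) = 0.07
((A3 AND A5) AND (NOT A4 OR A4)) OR ((A4 AND NOT A4) AND (A4 AND A4)) = max(a, b) on (0.38, 0.07) = 0.38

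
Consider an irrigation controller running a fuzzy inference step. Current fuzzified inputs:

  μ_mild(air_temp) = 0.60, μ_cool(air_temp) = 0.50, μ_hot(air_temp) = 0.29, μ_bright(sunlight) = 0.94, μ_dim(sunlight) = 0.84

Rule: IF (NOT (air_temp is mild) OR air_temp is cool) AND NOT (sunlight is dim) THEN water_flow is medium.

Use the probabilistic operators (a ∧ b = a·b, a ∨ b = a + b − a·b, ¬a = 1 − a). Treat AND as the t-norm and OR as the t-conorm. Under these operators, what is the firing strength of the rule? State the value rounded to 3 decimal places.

0.112

firing strength: (¬mild=1−0.60=0.40 OR cool=0.50) = 0.7000; AND[a·b] with ¬dim=1−0.84=0.16 → w = 0.1120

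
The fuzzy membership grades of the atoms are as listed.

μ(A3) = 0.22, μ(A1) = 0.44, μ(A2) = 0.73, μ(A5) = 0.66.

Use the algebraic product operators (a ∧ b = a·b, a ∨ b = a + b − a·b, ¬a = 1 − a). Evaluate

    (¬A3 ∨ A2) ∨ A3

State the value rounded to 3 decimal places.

0.954

¬A3 = 1 − 0.2200 = 0.7800
¬A3 ∨ A2 = a + b − a·b on (0.7800, 0.7300) = 0.9406
(¬A3 ∨ A2) ∨ A3 = a + b − a·b on (0.9406, 0.2200) = 0.9537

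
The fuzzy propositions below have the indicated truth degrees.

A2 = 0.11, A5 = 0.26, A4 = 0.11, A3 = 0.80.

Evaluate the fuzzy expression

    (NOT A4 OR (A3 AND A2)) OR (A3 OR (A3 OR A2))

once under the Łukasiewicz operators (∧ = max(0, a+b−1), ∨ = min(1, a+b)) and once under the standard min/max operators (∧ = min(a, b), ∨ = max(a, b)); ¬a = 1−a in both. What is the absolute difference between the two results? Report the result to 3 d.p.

Under Łukasiewicz:
  NOT A4 = 1 − 0.11 = 0.89
  A3 AND A2 = max(0, a+b−1) on (0.80, 0.11) = 0.00
  NOT A4 OR (A3 AND A2) = min(1, a+b) on (0.89, 0.00) = 0.89
  A3 OR A2 = min(1, a+b) on (0.80, 0.11) = 0.91
  A3 OR (A3 OR A2) = min(1, a+b) on (0.80, 0.91) = 1.00
  (NOT A4 OR (A3 AND A2)) OR (A3 OR (A3 OR A2)) = min(1, a+b) on (0.89, 1.00) = 1.00
  → value = 1.0000
Under standard min/max:
  NOT A4 = 1 − 0.11 = 0.89
  A3 AND A2 = min(a, b) on (0.80, 0.11) = 0.11
  NOT A4 OR (A3 AND A2) = max(a, b) on (0.89, 0.11) = 0.89
  A3 OR A2 = max(a, b) on (0.80, 0.11) = 0.80
  A3 OR (A3 OR A2) = max(a, b) on (0.80, 0.80) = 0.80
  (NOT A4 OR (A3 AND A2)) OR (A3 OR (A3 OR A2)) = max(a, b) on (0.89, 0.80) = 0.89
  → value = 0.8900
|1.0000 − 0.8900| = 0.110

0.110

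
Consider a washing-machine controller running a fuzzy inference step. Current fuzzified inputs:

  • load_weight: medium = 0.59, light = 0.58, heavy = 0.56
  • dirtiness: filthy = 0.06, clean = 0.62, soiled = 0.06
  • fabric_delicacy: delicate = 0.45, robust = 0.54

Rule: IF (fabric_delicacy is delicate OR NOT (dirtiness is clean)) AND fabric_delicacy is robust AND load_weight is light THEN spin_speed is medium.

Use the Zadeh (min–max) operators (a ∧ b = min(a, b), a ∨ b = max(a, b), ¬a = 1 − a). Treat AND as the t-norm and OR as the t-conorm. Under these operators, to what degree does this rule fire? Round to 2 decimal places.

firing strength: (delicate=0.45 OR ¬clean=1−0.62=0.38) = 0.45; AND[min(a, b)] with robust=0.54, light=0.58 → w = 0.45

0.45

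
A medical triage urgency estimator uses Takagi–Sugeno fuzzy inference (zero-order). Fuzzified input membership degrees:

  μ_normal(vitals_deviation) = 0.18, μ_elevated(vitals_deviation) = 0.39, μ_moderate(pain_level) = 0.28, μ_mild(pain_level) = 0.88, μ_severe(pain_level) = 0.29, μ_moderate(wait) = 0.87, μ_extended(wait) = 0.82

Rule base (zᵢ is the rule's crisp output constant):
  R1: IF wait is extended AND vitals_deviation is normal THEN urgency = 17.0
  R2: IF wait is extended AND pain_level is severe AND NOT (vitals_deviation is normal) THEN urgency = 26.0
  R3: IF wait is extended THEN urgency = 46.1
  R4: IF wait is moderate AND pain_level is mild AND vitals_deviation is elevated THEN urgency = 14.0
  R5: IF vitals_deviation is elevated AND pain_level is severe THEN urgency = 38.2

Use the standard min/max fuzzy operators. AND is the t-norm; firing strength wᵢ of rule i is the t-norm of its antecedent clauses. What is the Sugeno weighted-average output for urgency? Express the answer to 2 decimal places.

32.96

R1 (z=17.0): extended=0.82, normal=0.18; AND[min(a, b)] → w = 0.18
R2 (z=26.0): extended=0.82, severe=0.29, ¬normal=1−0.18=0.82; AND[min(a, b)] → w = 0.29
R3 (z=46.1): extended=0.82 → w = 0.82
R4 (z=14.0): moderate=0.87, mild=0.88, elevated=0.39; AND[min(a, b)] → w = 0.39
R5 (z=38.2): elevated=0.39, severe=0.29; AND[min(a, b)] → w = 0.29
Weighted average = (0.18·17.0 + 0.29·26.0 + 0.82·46.1 + 0.39·14.0 + 0.29·38.2) / (0.18 + 0.29 + 0.82 + 0.39 + 0.29)
  = 64.9400 / 1.9700 = 32.96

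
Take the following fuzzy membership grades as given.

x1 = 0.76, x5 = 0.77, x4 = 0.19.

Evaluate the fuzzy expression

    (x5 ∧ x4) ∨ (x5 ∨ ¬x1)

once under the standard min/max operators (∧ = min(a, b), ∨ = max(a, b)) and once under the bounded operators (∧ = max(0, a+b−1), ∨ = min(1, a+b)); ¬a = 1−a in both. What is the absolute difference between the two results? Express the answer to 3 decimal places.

0.230

Under standard min/max:
  x5 ∧ x4 = min(a, b) on (0.77, 0.19) = 0.19
  ¬x1 = 1 − 0.76 = 0.24
  x5 ∨ ¬x1 = max(a, b) on (0.77, 0.24) = 0.77
  (x5 ∧ x4) ∨ (x5 ∨ ¬x1) = max(a, b) on (0.19, 0.77) = 0.77
  → value = 0.7700
Under bounded:
  x5 ∧ x4 = max(0, a+b−1) on (0.77, 0.19) = 0.00
  ¬x1 = 1 − 0.76 = 0.24
  x5 ∨ ¬x1 = min(1, a+b) on (0.77, 0.24) = 1.00
  (x5 ∧ x4) ∨ (x5 ∨ ¬x1) = min(1, a+b) on (0.00, 1.00) = 1.00
  → value = 1.0000
|0.7700 − 1.0000| = 0.230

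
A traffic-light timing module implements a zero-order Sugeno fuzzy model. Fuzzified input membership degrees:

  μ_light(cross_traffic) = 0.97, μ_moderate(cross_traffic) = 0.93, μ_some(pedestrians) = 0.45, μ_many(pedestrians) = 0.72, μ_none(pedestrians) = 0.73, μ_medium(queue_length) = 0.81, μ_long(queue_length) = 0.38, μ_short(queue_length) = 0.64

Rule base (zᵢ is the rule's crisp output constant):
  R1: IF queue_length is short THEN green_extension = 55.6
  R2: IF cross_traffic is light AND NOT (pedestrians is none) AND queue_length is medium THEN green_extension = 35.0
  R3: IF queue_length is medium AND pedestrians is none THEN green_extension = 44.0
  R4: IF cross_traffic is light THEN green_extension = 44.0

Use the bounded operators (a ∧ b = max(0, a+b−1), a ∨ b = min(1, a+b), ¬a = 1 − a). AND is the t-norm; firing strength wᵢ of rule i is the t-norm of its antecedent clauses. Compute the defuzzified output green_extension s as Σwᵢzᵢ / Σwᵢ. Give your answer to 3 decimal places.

47.170

R1 (z=55.6): short=0.64 → w = 0.64
R2 (z=35.0): light=0.97, ¬none=1−0.73=0.27, medium=0.81; AND[max(0, a+b−1)] → w = 0.05
R3 (z=44.0): medium=0.81, none=0.73; AND[max(0, a+b−1)] → w = 0.54
R4 (z=44.0): light=0.97 → w = 0.97
Weighted average = (0.64·55.6 + 0.05·35.0 + 0.54·44.0 + 0.97·44.0) / (0.64 + 0.05 + 0.54 + 0.97)
  = 103.7740 / 2.2000 = 47.170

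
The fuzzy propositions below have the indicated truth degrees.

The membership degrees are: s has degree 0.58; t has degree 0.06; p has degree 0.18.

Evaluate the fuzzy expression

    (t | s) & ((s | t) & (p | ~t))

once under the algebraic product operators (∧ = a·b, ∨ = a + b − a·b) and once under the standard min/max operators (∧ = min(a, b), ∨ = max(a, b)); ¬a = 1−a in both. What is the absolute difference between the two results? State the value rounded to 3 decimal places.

0.232

Under algebraic product:
  t | s = a + b − a·b on (0.0600, 0.5800) = 0.6052
  s | t = a + b − a·b on (0.5800, 0.0600) = 0.6052
  ~t = 1 − 0.0600 = 0.9400
  p | ~t = a + b − a·b on (0.1800, 0.9400) = 0.9508
  (s | t) & (p | ~t) = a·b on (0.6052, 0.9508) = 0.5754
  (t | s) & ((s | t) & (p | ~t)) = a·b on (0.6052, 0.5754) = 0.3482
  → value = 0.3482
Under standard min/max:
  t | s = max(a, b) on (0.06, 0.58) = 0.58
  s | t = max(a, b) on (0.58, 0.06) = 0.58
  ~t = 1 − 0.06 = 0.94
  p | ~t = max(a, b) on (0.18, 0.94) = 0.94
  (s | t) & (p | ~t) = min(a, b) on (0.58, 0.94) = 0.58
  (t | s) & ((s | t) & (p | ~t)) = min(a, b) on (0.58, 0.58) = 0.58
  → value = 0.5800
|0.3482 − 0.5800| = 0.232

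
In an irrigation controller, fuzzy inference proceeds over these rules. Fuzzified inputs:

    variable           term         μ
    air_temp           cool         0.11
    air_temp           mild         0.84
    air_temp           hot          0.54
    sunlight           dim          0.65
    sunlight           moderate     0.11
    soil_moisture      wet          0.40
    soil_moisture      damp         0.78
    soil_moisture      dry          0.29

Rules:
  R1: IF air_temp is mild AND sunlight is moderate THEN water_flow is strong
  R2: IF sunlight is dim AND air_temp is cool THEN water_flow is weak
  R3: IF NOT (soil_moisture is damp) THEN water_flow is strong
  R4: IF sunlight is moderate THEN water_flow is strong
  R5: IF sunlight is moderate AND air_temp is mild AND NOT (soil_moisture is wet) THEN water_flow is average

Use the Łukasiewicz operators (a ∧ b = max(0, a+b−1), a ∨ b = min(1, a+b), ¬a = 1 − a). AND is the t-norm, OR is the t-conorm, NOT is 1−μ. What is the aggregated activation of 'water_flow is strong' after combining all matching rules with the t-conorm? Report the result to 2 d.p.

0.33

R1: mild=0.84, moderate=0.11; AND[max(0, a+b−1)] → w = 0.00
R2: dim=0.65, cool=0.11; AND[max(0, a+b−1)] → w = 0.00
R3: ¬damp=1−0.78=0.22 → w = 0.22
R4: moderate=0.11 → w = 0.11
R5: moderate=0.11, mild=0.84, ¬wet=1−0.40=0.60; AND[max(0, a+b−1)] → w = 0.00
Rules with consequent 'strong': {R1, R3, R4} → strengths 0.00, 0.22, 0.11
Aggregate via t-conorm [min(1, a+b)]: 0.33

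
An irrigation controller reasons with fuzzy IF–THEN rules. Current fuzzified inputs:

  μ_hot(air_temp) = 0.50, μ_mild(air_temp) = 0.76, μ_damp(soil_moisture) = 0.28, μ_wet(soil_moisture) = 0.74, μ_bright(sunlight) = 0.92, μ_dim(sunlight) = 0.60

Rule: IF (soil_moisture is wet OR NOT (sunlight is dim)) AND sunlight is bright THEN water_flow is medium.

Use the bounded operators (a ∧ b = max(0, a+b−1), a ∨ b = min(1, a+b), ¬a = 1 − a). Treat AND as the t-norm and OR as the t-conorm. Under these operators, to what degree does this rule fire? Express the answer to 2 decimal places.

firing strength: (wet=0.74 OR ¬dim=1−0.60=0.40) = 1.00; AND[max(0, a+b−1)] with bright=0.92 → w = 0.92

0.92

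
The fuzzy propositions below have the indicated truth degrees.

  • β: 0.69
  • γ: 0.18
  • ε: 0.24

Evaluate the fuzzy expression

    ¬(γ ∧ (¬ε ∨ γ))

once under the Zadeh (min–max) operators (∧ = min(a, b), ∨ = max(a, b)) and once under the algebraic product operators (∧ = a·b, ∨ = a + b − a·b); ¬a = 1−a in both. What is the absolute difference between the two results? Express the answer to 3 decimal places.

0.035

Under Zadeh (min–max):
  ¬ε = 1 − 0.24 = 0.76
  ¬ε ∨ γ = max(a, b) on (0.76, 0.18) = 0.76
  γ ∧ (¬ε ∨ γ) = min(a, b) on (0.18, 0.76) = 0.18
  ¬(γ ∧ (¬ε ∨ γ)) = 1 − 0.18 = 0.82
  → value = 0.8200
Under algebraic product:
  ¬ε = 1 − 0.2400 = 0.7600
  ¬ε ∨ γ = a + b − a·b on (0.7600, 0.1800) = 0.8032
  γ ∧ (¬ε ∨ γ) = a·b on (0.1800, 0.8032) = 0.1446
  ¬(γ ∧ (¬ε ∨ γ)) = 1 − 0.1446 = 0.8554
  → value = 0.8554
|0.8200 − 0.8554| = 0.035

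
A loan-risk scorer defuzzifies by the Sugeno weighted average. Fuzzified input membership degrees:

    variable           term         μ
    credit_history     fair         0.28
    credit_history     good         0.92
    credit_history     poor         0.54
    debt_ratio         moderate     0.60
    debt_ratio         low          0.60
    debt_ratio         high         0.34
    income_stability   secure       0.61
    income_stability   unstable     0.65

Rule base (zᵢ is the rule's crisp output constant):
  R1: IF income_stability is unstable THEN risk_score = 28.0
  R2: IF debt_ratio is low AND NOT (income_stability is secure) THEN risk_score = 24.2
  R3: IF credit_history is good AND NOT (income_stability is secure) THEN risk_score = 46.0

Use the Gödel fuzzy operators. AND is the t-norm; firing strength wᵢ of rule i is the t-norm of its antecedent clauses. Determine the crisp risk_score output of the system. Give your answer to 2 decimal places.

31.87

R1 (z=28.0): unstable=0.65 → w = 0.65
R2 (z=24.2): low=0.60, ¬secure=1−0.61=0.39; AND[min(a, b)] → w = 0.39
R3 (z=46.0): good=0.92, ¬secure=1−0.61=0.39; AND[min(a, b)] → w = 0.39
Weighted average = (0.65·28.0 + 0.39·24.2 + 0.39·46.0) / (0.65 + 0.39 + 0.39)
  = 45.5780 / 1.4300 = 31.87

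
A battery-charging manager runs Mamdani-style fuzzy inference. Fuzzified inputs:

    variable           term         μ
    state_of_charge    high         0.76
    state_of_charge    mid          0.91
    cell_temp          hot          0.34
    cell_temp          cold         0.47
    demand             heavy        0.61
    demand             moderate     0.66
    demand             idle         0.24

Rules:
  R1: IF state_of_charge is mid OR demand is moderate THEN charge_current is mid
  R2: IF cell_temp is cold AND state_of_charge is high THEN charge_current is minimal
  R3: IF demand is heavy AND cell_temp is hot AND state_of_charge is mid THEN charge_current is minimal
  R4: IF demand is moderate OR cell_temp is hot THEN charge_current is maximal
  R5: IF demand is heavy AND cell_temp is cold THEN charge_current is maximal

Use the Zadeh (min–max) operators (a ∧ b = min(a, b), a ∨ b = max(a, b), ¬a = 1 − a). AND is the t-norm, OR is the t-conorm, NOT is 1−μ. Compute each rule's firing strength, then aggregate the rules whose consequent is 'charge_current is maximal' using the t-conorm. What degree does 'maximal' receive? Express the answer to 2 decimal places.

R1: mid=0.91, moderate=0.66; OR[max(a, b)] → w = 0.91
R2: cold=0.47, high=0.76; AND[min(a, b)] → w = 0.47
R3: heavy=0.61, hot=0.34, mid=0.91; AND[min(a, b)] → w = 0.34
R4: moderate=0.66, hot=0.34; OR[max(a, b)] → w = 0.66
R5: heavy=0.61, cold=0.47; AND[min(a, b)] → w = 0.47
Rules with consequent 'maximal': {R4, R5} → strengths 0.66, 0.47
Aggregate via t-conorm [max(a, b)]: 0.66

0.66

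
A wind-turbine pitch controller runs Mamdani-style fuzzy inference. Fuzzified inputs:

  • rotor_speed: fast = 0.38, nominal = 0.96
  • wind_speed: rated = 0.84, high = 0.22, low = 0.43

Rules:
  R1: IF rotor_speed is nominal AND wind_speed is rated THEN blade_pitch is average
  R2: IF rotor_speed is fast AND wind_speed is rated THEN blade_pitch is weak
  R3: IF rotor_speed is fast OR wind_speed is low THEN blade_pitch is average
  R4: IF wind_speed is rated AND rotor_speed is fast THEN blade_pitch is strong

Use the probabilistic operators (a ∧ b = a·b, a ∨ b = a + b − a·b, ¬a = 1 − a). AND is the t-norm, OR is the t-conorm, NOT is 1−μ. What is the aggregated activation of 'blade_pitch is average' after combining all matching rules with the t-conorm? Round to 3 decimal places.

R1: nominal=0.96, rated=0.84; AND[a·b] → w = 0.8064
R2: fast=0.38, rated=0.84; AND[a·b] → w = 0.3192
R3: fast=0.38, low=0.43; OR[a + b − a·b] → w = 0.6466
R4: rated=0.84, fast=0.38; AND[a·b] → w = 0.3192
Rules with consequent 'average': {R1, R3} → strengths 0.8064, 0.6466
Aggregate via t-conorm [a + b − a·b]: 0.9316

0.932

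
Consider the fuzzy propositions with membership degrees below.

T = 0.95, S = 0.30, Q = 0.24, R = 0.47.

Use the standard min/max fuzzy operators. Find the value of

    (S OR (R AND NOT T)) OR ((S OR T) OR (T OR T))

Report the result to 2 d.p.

NOT T = 1 − 0.95 = 0.05
R AND NOT T = min(a, b) on (0.47, 0.05) = 0.05
S OR (R AND NOT T) = max(a, b) on (0.30, 0.05) = 0.30
S OR T = max(a, b) on (0.30, 0.95) = 0.95
T OR T = max(a, b) on (0.95, 0.95) = 0.95
(S OR T) OR (T OR T) = max(a, b) on (0.95, 0.95) = 0.95
(S OR (R AND NOT T)) OR ((S OR T) OR (T OR T)) = max(a, b) on (0.30, 0.95) = 0.95

0.95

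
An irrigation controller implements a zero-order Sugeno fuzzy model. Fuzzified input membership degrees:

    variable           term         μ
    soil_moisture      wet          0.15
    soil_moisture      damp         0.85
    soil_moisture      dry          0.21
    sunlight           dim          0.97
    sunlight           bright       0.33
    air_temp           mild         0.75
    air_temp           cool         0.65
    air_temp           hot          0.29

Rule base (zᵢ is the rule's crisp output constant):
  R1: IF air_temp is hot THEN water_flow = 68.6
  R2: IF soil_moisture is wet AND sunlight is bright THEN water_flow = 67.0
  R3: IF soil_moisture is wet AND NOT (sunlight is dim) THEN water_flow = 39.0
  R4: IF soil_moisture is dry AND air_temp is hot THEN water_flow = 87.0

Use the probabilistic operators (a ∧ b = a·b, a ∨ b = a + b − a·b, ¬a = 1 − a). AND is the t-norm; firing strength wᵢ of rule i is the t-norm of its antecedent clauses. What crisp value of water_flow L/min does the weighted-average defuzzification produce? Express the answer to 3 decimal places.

70.843

R1 (z=68.6): hot=0.29 → w = 0.2900
R2 (z=67.0): wet=0.15, bright=0.33; AND[a·b] → w = 0.0495
R3 (z=39.0): wet=0.15, ¬dim=1−0.97=0.03; AND[a·b] → w = 0.0045
R4 (z=87.0): dry=0.21, hot=0.29; AND[a·b] → w = 0.0609
Weighted average = (0.2900·68.6 + 0.0495·67.0 + 0.0045·39.0 + 0.0609·87.0) / (0.2900 + 0.0495 + 0.0045 + 0.0609)
  = 28.6843 / 0.4049 = 70.843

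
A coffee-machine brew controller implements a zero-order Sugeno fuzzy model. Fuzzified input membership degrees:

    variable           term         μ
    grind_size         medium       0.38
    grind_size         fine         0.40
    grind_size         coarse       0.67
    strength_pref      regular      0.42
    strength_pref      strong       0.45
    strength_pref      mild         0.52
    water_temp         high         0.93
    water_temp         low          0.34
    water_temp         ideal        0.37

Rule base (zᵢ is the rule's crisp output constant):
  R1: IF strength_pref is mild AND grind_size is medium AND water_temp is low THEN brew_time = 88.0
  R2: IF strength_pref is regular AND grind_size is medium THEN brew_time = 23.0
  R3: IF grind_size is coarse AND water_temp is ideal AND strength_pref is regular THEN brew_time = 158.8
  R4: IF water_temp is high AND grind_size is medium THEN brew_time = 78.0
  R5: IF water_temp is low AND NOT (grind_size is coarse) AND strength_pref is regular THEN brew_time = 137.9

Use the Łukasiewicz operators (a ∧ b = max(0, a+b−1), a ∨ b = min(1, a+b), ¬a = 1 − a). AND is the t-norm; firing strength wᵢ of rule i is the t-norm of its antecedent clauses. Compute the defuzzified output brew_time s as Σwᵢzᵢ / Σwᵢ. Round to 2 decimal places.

78.00

R1 (z=88.0): mild=0.52, medium=0.38, low=0.34; AND[max(0, a+b−1)] → w = 0.00
R2 (z=23.0): regular=0.42, medium=0.38; AND[max(0, a+b−1)] → w = 0.00
R3 (z=158.8): coarse=0.67, ideal=0.37, regular=0.42; AND[max(0, a+b−1)] → w = 0.00
R4 (z=78.0): high=0.93, medium=0.38; AND[max(0, a+b−1)] → w = 0.31
R5 (z=137.9): low=0.34, ¬coarse=1−0.67=0.33, regular=0.42; AND[max(0, a+b−1)] → w = 0.00
Weighted average = (0.00·88.0 + 0.00·23.0 + 0.00·158.8 + 0.31·78.0 + 0.00·137.9) / (0.00 + 0.00 + 0.00 + 0.31 + 0.00)
  = 24.1800 / 0.3100 = 78.00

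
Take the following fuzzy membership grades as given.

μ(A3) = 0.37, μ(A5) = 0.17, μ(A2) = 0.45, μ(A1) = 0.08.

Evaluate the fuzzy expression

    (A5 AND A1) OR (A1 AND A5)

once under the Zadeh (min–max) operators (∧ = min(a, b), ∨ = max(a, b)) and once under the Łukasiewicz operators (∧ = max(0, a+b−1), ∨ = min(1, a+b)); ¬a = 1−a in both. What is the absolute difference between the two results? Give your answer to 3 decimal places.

0.080

Under Zadeh (min–max):
  A5 AND A1 = min(a, b) on (0.17, 0.08) = 0.08
  A1 AND A5 = min(a, b) on (0.08, 0.17) = 0.08
  (A5 AND A1) OR (A1 AND A5) = max(a, b) on (0.08, 0.08) = 0.08
  → value = 0.0800
Under Łukasiewicz:
  A5 AND A1 = max(0, a+b−1) on (0.17, 0.08) = 0.00
  A1 AND A5 = max(0, a+b−1) on (0.08, 0.17) = 0.00
  (A5 AND A1) OR (A1 AND A5) = min(1, a+b) on (0.00, 0.00) = 0.00
  → value = 0.0000
|0.0800 − 0.0000| = 0.080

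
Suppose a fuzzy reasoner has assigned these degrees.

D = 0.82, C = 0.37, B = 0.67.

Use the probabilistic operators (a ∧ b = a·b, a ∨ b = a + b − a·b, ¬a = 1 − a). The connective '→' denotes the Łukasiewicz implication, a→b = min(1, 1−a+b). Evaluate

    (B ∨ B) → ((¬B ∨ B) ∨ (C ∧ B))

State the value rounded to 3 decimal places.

B ∨ B = a + b − a·b on (0.6700, 0.6700) = 0.8911
¬B = 1 − 0.6700 = 0.3300
¬B ∨ B = a + b − a·b on (0.3300, 0.6700) = 0.7789
C ∧ B = a·b on (0.3700, 0.6700) = 0.2479
(¬B ∨ B) ∨ (C ∧ B) = a + b − a·b on (0.7789, 0.2479) = 0.8337
(B ∨ B) → ((¬B ∨ B) ∨ (C ∧ B))  [Łukasiewicz: min(1, 1−a+b)] with a=0.8911, b=0.8337 → 0.9426

0.943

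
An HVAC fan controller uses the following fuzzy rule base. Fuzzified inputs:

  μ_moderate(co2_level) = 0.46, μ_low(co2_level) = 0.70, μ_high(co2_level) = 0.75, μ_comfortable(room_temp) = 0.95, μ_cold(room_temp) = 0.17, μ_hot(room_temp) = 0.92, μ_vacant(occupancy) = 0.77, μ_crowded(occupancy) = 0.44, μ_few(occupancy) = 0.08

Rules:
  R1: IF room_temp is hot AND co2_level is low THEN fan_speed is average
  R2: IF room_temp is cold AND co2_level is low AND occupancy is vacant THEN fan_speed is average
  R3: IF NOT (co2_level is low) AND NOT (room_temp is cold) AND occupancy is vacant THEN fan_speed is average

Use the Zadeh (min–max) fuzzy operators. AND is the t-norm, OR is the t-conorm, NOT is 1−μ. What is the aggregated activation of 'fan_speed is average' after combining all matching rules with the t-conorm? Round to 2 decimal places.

0.70

R1: hot=0.92, low=0.70; AND[min(a, b)] → w = 0.70
R2: cold=0.17, low=0.70, vacant=0.77; AND[min(a, b)] → w = 0.17
R3: ¬low=1−0.70=0.30, ¬cold=1−0.17=0.83, vacant=0.77; AND[min(a, b)] → w = 0.30
Rules with consequent 'average': {R1, R2, R3} → strengths 0.70, 0.17, 0.30
Aggregate via t-conorm [max(a, b)]: 0.70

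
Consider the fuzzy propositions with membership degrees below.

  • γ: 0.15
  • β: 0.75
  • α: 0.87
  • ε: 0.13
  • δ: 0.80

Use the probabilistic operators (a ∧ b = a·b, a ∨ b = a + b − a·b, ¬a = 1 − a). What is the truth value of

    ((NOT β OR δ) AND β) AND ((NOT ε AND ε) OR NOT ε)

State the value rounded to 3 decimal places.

NOT β = 1 − 0.7500 = 0.2500
NOT β OR δ = a + b − a·b on (0.2500, 0.8000) = 0.8500
(NOT β OR δ) AND β = a·b on (0.8500, 0.7500) = 0.6375
NOT ε = 1 − 0.1300 = 0.8700
NOT ε AND ε = a·b on (0.8700, 0.1300) = 0.1131
NOT ε = 1 − 0.1300 = 0.8700
(NOT ε AND ε) OR NOT ε = a + b − a·b on (0.1131, 0.8700) = 0.8847
((NOT β OR δ) AND β) AND ((NOT ε AND ε) OR NOT ε) = a·b on (0.6375, 0.8847) = 0.5640

0.564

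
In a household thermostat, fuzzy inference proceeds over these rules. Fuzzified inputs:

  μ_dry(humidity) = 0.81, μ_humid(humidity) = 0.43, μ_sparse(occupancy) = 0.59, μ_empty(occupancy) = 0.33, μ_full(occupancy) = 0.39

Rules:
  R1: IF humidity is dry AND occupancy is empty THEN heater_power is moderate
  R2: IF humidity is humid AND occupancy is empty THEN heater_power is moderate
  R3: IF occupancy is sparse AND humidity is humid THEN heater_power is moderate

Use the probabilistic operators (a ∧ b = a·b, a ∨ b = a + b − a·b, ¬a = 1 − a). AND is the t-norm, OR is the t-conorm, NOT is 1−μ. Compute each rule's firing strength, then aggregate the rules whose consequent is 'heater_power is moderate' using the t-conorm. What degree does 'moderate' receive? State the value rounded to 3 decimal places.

R1: dry=0.81, empty=0.33; AND[a·b] → w = 0.2673
R2: humid=0.43, empty=0.33; AND[a·b] → w = 0.1419
R3: sparse=0.59, humid=0.43; AND[a·b] → w = 0.2537
Rules with consequent 'moderate': {R1, R2, R3} → strengths 0.2673, 0.1419, 0.2537
Aggregate via t-conorm [a + b − a·b]: 0.5308

0.531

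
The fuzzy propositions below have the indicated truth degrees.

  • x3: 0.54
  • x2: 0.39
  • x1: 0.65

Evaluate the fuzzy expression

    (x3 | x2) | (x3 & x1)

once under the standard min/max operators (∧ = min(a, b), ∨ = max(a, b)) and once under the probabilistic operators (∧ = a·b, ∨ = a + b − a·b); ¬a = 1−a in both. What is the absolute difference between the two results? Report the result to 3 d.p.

Under standard min/max:
  x3 | x2 = max(a, b) on (0.54, 0.39) = 0.54
  x3 & x1 = min(a, b) on (0.54, 0.65) = 0.54
  (x3 | x2) | (x3 & x1) = max(a, b) on (0.54, 0.54) = 0.54
  → value = 0.5400
Under probabilistic:
  x3 | x2 = a + b − a·b on (0.5400, 0.3900) = 0.7194
  x3 & x1 = a·b on (0.5400, 0.6500) = 0.3510
  (x3 | x2) | (x3 & x1) = a + b − a·b on (0.7194, 0.3510) = 0.8179
  → value = 0.8179
|0.5400 − 0.8179| = 0.278

0.278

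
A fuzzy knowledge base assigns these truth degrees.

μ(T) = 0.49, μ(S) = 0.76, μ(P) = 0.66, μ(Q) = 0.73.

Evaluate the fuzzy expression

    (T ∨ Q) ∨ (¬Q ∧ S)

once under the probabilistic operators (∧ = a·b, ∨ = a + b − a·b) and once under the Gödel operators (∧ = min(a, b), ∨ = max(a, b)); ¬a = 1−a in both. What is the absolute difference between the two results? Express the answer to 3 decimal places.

Under probabilistic:
  T ∨ Q = a + b − a·b on (0.4900, 0.7300) = 0.8623
  ¬Q = 1 − 0.7300 = 0.2700
  ¬Q ∧ S = a·b on (0.2700, 0.7600) = 0.2052
  (T ∨ Q) ∨ (¬Q ∧ S) = a + b − a·b on (0.8623, 0.2052) = 0.8906
  → value = 0.8906
Under Gödel:
  T ∨ Q = max(a, b) on (0.49, 0.73) = 0.73
  ¬Q = 1 − 0.73 = 0.27
  ¬Q ∧ S = min(a, b) on (0.27, 0.76) = 0.27
  (T ∨ Q) ∨ (¬Q ∧ S) = max(a, b) on (0.73, 0.27) = 0.73
  → value = 0.7300
|0.8906 − 0.7300| = 0.161

0.161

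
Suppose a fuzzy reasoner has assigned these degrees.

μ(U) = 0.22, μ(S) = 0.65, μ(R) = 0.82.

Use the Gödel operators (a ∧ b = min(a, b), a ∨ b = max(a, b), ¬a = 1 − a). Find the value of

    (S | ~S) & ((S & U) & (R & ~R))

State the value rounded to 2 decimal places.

0.18

~S = 1 − 0.65 = 0.35
S | ~S = max(a, b) on (0.65, 0.35) = 0.65
S & U = min(a, b) on (0.65, 0.22) = 0.22
~R = 1 − 0.82 = 0.18
R & ~R = min(a, b) on (0.82, 0.18) = 0.18
(S & U) & (R & ~R) = min(a, b) on (0.22, 0.18) = 0.18
(S | ~S) & ((S & U) & (R & ~R)) = min(a, b) on (0.65, 0.18) = 0.18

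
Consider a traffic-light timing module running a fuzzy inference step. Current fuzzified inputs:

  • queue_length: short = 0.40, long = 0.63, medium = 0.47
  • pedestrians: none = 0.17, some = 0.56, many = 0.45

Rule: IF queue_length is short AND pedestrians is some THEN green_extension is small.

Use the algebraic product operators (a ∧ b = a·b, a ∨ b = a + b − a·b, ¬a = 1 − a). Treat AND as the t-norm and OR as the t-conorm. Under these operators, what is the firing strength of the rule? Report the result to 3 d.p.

0.224

firing strength: short=0.40, some=0.56; AND[a·b] → w = 0.2240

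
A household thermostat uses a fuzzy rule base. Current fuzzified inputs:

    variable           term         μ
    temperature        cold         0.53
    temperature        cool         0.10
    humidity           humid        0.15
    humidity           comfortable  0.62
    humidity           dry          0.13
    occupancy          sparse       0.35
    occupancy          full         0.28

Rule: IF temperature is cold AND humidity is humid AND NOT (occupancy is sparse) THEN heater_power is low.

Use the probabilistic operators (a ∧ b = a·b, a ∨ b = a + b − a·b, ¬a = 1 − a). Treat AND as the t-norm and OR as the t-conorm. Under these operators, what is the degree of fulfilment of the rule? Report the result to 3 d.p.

0.052

firing strength: cold=0.53, humid=0.15, ¬sparse=1−0.35=0.65; AND[a·b] → w = 0.0517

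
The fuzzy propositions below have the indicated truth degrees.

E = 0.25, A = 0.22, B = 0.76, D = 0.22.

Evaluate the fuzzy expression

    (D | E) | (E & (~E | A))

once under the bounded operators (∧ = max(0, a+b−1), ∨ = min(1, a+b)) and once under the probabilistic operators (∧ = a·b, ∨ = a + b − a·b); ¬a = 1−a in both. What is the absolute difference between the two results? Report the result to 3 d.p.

0.157

Under bounded:
  D | E = min(1, a+b) on (0.22, 0.25) = 0.47
  ~E = 1 − 0.25 = 0.75
  ~E | A = min(1, a+b) on (0.75, 0.22) = 0.97
  E & (~E | A) = max(0, a+b−1) on (0.25, 0.97) = 0.22
  (D | E) | (E & (~E | A)) = min(1, a+b) on (0.47, 0.22) = 0.69
  → value = 0.6900
Under probabilistic:
  D | E = a + b − a·b on (0.2200, 0.2500) = 0.4150
  ~E = 1 − 0.2500 = 0.7500
  ~E | A = a + b − a·b on (0.7500, 0.2200) = 0.8050
  E & (~E | A) = a·b on (0.2500, 0.8050) = 0.2012
  (D | E) | (E & (~E | A)) = a + b − a·b on (0.4150, 0.2012) = 0.5327
  → value = 0.5327
|0.6900 − 0.5327| = 0.157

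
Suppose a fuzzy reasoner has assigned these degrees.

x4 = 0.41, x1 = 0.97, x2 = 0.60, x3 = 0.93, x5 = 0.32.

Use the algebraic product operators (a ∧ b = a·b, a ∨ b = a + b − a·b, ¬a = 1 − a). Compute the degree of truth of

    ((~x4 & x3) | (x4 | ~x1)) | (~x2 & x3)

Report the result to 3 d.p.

~x4 = 1 − 0.4100 = 0.5900
~x4 & x3 = a·b on (0.5900, 0.9300) = 0.5487
~x1 = 1 − 0.9700 = 0.0300
x4 | ~x1 = a + b − a·b on (0.4100, 0.0300) = 0.4277
(~x4 & x3) | (x4 | ~x1) = a + b − a·b on (0.5487, 0.4277) = 0.7417
~x2 = 1 − 0.6000 = 0.4000
~x2 & x3 = a·b on (0.4000, 0.9300) = 0.3720
((~x4 & x3) | (x4 | ~x1)) | (~x2 & x3) = a + b − a·b on (0.7417, 0.3720) = 0.8378

0.838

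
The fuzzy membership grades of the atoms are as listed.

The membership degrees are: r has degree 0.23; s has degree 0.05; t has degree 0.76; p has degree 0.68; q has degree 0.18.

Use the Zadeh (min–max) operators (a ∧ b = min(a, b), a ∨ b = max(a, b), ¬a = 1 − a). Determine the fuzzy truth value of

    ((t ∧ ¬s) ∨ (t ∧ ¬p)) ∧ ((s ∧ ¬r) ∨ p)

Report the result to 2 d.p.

0.68

¬s = 1 − 0.05 = 0.95
t ∧ ¬s = min(a, b) on (0.76, 0.95) = 0.76
¬p = 1 − 0.68 = 0.32
t ∧ ¬p = min(a, b) on (0.76, 0.32) = 0.32
(t ∧ ¬s) ∨ (t ∧ ¬p) = max(a, b) on (0.76, 0.32) = 0.76
¬r = 1 − 0.23 = 0.77
s ∧ ¬r = min(a, b) on (0.05, 0.77) = 0.05
(s ∧ ¬r) ∨ p = max(a, b) on (0.05, 0.68) = 0.68
((t ∧ ¬s) ∨ (t ∧ ¬p)) ∧ ((s ∧ ¬r) ∨ p) = min(a, b) on (0.76, 0.68) = 0.68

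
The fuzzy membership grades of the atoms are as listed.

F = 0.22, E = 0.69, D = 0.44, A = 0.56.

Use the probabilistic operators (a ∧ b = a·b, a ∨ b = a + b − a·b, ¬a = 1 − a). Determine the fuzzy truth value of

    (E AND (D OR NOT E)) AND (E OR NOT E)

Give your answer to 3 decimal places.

NOT E = 1 − 0.6900 = 0.3100
D OR NOT E = a + b − a·b on (0.4400, 0.3100) = 0.6136
E AND (D OR NOT E) = a·b on (0.6900, 0.6136) = 0.4234
NOT E = 1 − 0.6900 = 0.3100
E OR NOT E = a + b − a·b on (0.6900, 0.3100) = 0.7861
(E AND (D OR NOT E)) AND (E OR NOT E) = a·b on (0.4234, 0.7861) = 0.3328

0.333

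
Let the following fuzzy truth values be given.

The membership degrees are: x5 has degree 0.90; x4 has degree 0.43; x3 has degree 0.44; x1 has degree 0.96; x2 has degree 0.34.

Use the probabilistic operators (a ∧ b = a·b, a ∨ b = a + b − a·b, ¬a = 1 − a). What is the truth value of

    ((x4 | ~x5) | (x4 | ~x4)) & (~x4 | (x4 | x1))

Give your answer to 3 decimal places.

0.866

~x5 = 1 − 0.9000 = 0.1000
x4 | ~x5 = a + b − a·b on (0.4300, 0.1000) = 0.4870
~x4 = 1 − 0.4300 = 0.5700
x4 | ~x4 = a + b − a·b on (0.4300, 0.5700) = 0.7549
(x4 | ~x5) | (x4 | ~x4) = a + b − a·b on (0.4870, 0.7549) = 0.8743
~x4 = 1 − 0.4300 = 0.5700
x4 | x1 = a + b − a·b on (0.4300, 0.9600) = 0.9772
~x4 | (x4 | x1) = a + b − a·b on (0.5700, 0.9772) = 0.9902
((x4 | ~x5) | (x4 | ~x4)) & (~x4 | (x4 | x1)) = a·b on (0.8743, 0.9902) = 0.8657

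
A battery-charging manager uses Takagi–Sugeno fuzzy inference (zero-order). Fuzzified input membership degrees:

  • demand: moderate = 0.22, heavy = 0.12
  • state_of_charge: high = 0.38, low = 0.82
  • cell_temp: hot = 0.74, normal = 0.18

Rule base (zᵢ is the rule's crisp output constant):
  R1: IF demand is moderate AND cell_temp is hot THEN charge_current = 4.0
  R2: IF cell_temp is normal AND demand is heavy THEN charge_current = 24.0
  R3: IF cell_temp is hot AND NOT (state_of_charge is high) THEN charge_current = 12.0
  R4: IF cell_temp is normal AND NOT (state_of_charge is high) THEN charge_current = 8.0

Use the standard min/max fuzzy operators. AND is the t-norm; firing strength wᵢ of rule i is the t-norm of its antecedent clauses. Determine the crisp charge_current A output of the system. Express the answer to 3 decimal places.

R1 (z=4.0): moderate=0.22, hot=0.74; AND[min(a, b)] → w = 0.22
R2 (z=24.0): normal=0.18, heavy=0.12; AND[min(a, b)] → w = 0.12
R3 (z=12.0): hot=0.74, ¬high=1−0.38=0.62; AND[min(a, b)] → w = 0.62
R4 (z=8.0): normal=0.18, ¬high=1−0.38=0.62; AND[min(a, b)] → w = 0.18
Weighted average = (0.22·4.0 + 0.12·24.0 + 0.62·12.0 + 0.18·8.0) / (0.22 + 0.12 + 0.62 + 0.18)
  = 12.6400 / 1.1400 = 11.088

11.088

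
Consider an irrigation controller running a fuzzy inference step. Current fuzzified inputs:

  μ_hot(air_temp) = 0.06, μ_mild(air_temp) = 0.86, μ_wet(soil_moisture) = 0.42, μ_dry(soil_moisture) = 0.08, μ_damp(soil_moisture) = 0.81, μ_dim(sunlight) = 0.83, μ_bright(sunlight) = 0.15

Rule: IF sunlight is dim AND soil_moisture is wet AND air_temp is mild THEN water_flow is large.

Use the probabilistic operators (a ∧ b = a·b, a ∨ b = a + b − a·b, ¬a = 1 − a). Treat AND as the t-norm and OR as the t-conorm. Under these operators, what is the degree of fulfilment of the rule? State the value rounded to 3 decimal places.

0.300

firing strength: dim=0.83, wet=0.42, mild=0.86; AND[a·b] → w = 0.2998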